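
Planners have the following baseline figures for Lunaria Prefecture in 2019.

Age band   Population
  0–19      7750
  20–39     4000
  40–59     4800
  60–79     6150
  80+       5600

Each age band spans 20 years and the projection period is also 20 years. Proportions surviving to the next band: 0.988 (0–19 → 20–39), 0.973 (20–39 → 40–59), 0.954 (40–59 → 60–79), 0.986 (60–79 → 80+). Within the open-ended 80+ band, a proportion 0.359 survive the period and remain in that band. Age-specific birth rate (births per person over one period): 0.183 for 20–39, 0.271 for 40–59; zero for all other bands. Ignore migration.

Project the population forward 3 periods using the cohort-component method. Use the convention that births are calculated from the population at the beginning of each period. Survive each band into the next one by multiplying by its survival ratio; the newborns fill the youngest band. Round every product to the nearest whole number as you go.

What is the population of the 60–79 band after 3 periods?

7107

— Period 1 —
Births: 4000 * 0.183 = 732  |  4800 * 0.271 = 1301 → total 2033
20–39: 7750 * 0.988 = 7657
40–59: 4000 * 0.973 = 3892
60–79: 4800 * 0.954 = 4579
80+: 6150 * 0.986 + 5600 * 0.359 = 6064 + 2010 = 8074
Giving 2033 / 7657 / 3892 / 4579 / 8074.
— Period 2 —
Births: 7657 * 0.183 = 1401  |  3892 * 0.271 = 1055 → total 2456
20–39: 2033 * 0.988 = 2009
40–59: 7657 * 0.973 = 7450
60–79: 3892 * 0.954 = 3713
80+: 4579 * 0.986 + 8074 * 0.359 = 4515 + 2899 = 7414
Giving 2456 / 2009 / 7450 / 3713 / 7414.
— Period 3 —
Births: 2009 * 0.183 = 368  |  7450 * 0.271 = 2019 → total 2387
20–39: 2456 * 0.988 = 2427
40–59: 2009 * 0.973 = 1955
60–79: 7450 * 0.954 = 7107
80+: 3713 * 0.986 + 7414 * 0.359 = 3661 + 2662 = 6323
Giving 2387 / 2427 / 1955 / 7107 / 6323.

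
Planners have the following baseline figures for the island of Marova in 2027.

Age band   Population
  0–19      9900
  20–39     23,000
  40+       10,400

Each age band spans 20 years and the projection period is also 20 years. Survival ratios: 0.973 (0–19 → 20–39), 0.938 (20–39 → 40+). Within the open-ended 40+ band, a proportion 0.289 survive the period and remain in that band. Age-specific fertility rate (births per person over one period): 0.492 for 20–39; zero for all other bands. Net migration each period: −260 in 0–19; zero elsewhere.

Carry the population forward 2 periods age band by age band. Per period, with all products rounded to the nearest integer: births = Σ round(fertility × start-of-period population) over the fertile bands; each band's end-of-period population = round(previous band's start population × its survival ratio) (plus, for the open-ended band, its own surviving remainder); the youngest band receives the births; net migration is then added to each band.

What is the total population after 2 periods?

31376

(Bands numbered youngest = 1 to oldest = 3.)
[period 1]
Births: 23000 × 0.492 = 11316
Band 2: 9900 × 0.973 = 9633
Band 3: 23000 × 0.938 + 10400 × 0.289 = 21574 + 3006 = 24580
Net migration: Band 1 − 260 → 11056
→ [11056, 9633, 24580]
[period 2]
Births: 9633 × 0.492 = 4739
Band 2: 11056 × 0.973 = 10757
Band 3: 9633 × 0.938 + 24580 × 0.289 = 9036 + 7104 = 16140
Net migration: Band 1 − 260 → 4479
→ [4479, 10757, 16140]
Total after period 2: 4479 + 10757 + 16140 = 31376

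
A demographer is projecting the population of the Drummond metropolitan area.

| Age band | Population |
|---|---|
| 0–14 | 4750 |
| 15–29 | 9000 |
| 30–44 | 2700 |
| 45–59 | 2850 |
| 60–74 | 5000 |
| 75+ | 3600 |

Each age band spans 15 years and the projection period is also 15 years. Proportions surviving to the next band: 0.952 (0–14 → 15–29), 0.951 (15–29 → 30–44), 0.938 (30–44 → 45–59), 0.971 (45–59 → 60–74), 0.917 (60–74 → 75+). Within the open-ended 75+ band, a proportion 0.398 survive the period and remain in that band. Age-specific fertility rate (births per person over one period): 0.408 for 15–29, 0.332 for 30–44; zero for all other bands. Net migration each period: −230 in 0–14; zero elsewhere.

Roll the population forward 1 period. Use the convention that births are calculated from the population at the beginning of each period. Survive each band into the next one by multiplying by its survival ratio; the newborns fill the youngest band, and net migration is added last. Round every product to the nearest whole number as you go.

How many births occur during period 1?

Call the bands 1 to 6, youngest first.
Period 1:
Births: 9000 × 0.408 = 3672 ; 2700 × 0.332 = 896 → 4568
Band 2: 4750 × 0.952 = 4522
Band 3: 9000 × 0.951 = 8559
Band 4: 2700 × 0.938 = 2533
Band 5: 2850 × 0.971 = 2767
Band 6: 5000 × 0.917 + 3600 × 0.398 = 4585 + 1433 = 6018
Net migration: Band 1 − 230 → 4338
Giving 4338 / 4522 / 8559 / 2533 / 2767 / 6018.

4568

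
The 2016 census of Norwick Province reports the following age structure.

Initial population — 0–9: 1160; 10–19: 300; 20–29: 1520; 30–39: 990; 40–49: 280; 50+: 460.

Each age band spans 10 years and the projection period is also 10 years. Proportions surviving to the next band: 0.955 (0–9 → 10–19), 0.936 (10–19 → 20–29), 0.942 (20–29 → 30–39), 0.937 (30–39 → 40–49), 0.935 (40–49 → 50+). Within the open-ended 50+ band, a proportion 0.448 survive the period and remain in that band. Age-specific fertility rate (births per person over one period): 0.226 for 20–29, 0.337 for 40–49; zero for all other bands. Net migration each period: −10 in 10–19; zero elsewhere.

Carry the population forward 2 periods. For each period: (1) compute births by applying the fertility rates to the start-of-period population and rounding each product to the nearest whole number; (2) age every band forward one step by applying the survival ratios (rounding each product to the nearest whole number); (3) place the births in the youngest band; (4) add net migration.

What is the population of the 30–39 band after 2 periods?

265

Period 1:
Births: 1520 × 0.226 = 344  |  280 × 0.337 = 94 — total 438
10–19: 1160 × 0.955 = 1108
20–29: 300 × 0.936 = 281
30–39: 1520 × 0.942 = 1432
40–49: 990 × 0.937 = 928
50+: 280 × 0.935 + 460 × 0.448 = 262 + 206 = 468
Net migration: 10–19 − 10 → 1098
→ [438, 1098, 281, 1432, 928, 468]
Period 2:
Births: 281 × 0.226 = 64  |  928 × 0.337 = 313 — total 377
10–19: 438 × 0.955 = 418
20–29: 1098 × 0.936 = 1028
30–39: 281 × 0.942 = 265
40–49: 1432 × 0.937 = 1342
50+: 928 × 0.935 + 468 × 0.448 = 868 + 210 = 1078
Net migration: 10–19 − 10 → 408
→ [377, 408, 1028, 265, 1342, 1078]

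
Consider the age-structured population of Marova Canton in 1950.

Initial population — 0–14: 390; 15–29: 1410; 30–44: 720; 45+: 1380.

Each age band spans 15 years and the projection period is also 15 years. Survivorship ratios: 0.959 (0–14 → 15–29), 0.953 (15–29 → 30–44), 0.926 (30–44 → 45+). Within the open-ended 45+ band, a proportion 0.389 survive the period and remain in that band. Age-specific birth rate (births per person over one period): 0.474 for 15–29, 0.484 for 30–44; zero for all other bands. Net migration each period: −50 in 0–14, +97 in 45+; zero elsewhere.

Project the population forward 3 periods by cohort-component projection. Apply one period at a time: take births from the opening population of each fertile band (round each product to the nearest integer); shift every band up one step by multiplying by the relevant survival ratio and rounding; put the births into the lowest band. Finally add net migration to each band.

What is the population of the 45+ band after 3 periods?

1146

[period 1]
Births: 1410 × 0.474 = 668, 720 × 0.484 = 348 — total 1016
15–29: 390 × 0.959 = 374
30–44: 1410 × 0.953 = 1344
45+: 720 × 0.926 + 1380 × 0.389 = 667 + 537 = 1204
Net migration: 0–14 − 50 → 966; 45+ + 97 → 1301
→ [966, 374, 1344, 1301]
[period 2]
Births: 374 × 0.474 = 177, 1344 × 0.484 = 650 — total 827
15–29: 966 × 0.959 = 926
30–44: 374 × 0.953 = 356
45+: 1344 × 0.926 + 1301 × 0.389 = 1245 + 506 = 1751
Net migration: 0–14 − 50 → 777; 45+ + 97 → 1848
→ [777, 926, 356, 1848]
[period 3]
Births: 926 × 0.474 = 439, 356 × 0.484 = 172 — total 611
15–29: 777 × 0.959 = 745
30–44: 926 × 0.953 = 882
45+: 356 × 0.926 + 1848 × 0.389 = 330 + 719 = 1049
Net migration: 0–14 − 50 → 561; 45+ + 97 → 1146
→ [561, 745, 882, 1146]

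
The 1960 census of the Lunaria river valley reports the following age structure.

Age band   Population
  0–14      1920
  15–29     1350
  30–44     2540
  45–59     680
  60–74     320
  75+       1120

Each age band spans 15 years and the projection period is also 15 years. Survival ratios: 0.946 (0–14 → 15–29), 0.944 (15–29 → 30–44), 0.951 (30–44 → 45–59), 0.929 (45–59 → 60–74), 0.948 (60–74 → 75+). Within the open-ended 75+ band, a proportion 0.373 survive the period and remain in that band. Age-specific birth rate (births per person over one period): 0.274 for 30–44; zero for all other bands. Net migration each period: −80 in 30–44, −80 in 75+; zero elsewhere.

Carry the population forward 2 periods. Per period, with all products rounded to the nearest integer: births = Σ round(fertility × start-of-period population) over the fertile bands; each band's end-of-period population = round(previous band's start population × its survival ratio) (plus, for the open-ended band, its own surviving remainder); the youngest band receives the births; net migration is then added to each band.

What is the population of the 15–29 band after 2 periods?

— Period 1 —
Births: 2540 * 0.274 = 696
15–29: 1920 * 0.946 = 1816
30–44: 1350 * 0.944 = 1274
45–59: 2540 * 0.951 = 2416
60–74: 680 * 0.929 = 632
75+: 320 * 0.948 + 1120 * 0.373 = 303 + 418 = 721
Net migration: 30–44 − 80 → 1194; 75+ − 80 → 641
→ [696, 1816, 1194, 2416, 632, 641]
— Period 2 —
Births: 1194 * 0.274 = 327
15–29: 696 * 0.946 = 658
30–44: 1816 * 0.944 = 1714
45–59: 1194 * 0.951 = 1135
60–74: 2416 * 0.929 = 2244
75+: 632 * 0.948 + 641 * 0.373 = 599 + 239 = 838
Net migration: 30–44 − 80 → 1634; 75+ − 80 → 758
→ [327, 658, 1634, 1135, 2244, 758]

658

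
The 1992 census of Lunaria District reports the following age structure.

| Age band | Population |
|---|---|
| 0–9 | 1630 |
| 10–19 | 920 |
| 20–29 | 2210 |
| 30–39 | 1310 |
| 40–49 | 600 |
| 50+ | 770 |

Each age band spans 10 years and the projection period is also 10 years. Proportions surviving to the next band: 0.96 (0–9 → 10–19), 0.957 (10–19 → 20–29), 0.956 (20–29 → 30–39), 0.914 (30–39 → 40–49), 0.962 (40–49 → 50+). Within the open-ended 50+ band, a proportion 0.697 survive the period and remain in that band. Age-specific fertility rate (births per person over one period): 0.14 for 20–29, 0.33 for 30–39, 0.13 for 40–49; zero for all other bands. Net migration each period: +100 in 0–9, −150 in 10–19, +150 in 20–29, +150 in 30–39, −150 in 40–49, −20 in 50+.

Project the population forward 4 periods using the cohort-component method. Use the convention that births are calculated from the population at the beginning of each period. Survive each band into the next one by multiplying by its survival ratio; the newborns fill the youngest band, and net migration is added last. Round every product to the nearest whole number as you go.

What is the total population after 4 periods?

7868

Period 1:
Births: 2210 * 0.14 = 309, 1310 * 0.33 = 432, 600 * 0.13 = 78 — total 819
10–19: 1630 * 0.96 = 1565
20–29: 920 * 0.957 = 880
30–39: 2210 * 0.956 = 2113
40–49: 1310 * 0.914 = 1197
50+: 600 * 0.962 + 770 * 0.697 = 577 + 537 = 1114
Net migration: 0–9 + 100 → 919; 10–19 − 150 → 1415; 20–29 + 150 → 1030; 30–39 + 150 → 2263; 40–49 − 150 → 1047; 50+ − 20 → 1094
→ [919, 1415, 1030, 2263, 1047, 1094]
Period 2:
Births: 1030 * 0.14 = 144, 2263 * 0.33 = 747, 1047 * 0.13 = 136 — total 1027
10–19: 919 * 0.96 = 882
20–29: 1415 * 0.957 = 1354
30–39: 1030 * 0.956 = 985
40–49: 2263 * 0.914 = 2068
50+: 1047 * 0.962 + 1094 * 0.697 = 1007 + 763 = 1770
Net migration: 0–9 + 100 → 1127; 10–19 − 150 → 732; 20–29 + 150 → 1504; 30–39 + 150 → 1135; 40–49 − 150 → 1918; 50+ − 20 → 1750
→ [1127, 732, 1504, 1135, 1918, 1750]
Period 3:
Births: 1504 * 0.14 = 211, 1135 * 0.33 = 375, 1918 * 0.13 = 249 — total 835
10–19: 1127 * 0.96 = 1082
20–29: 732 * 0.957 = 701
30–39: 1504 * 0.956 = 1438
40–49: 1135 * 0.914 = 1037
50+: 1918 * 0.962 + 1750 * 0.697 = 1845 + 1220 = 3065
Net migration: 0–9 + 100 → 935; 10–19 − 150 → 932; 20–29 + 150 → 851; 30–39 + 150 → 1588; 40–49 − 150 → 887; 50+ − 20 → 3045
→ [935, 932, 851, 1588, 887, 3045]
Period 4:
Births: 851 * 0.14 = 119, 1588 * 0.33 = 524, 887 * 0.13 = 115 — total 758
10–19: 935 * 0.96 = 898
20–29: 932 * 0.957 = 892
30–39: 851 * 0.956 = 814
40–49: 1588 * 0.914 = 1451
50+: 887 * 0.962 + 3045 * 0.697 = 853 + 2122 = 2975
Net migration: 0–9 + 100 → 858; 10–19 − 150 → 748; 20–29 + 150 → 1042; 30–39 + 150 → 964; 40–49 − 150 → 1301; 50+ − 20 → 2955
→ [858, 748, 1042, 964, 1301, 2955]
Total after period 4: 858 + 748 + 1042 + 964 + 1301 + 2955 = 7868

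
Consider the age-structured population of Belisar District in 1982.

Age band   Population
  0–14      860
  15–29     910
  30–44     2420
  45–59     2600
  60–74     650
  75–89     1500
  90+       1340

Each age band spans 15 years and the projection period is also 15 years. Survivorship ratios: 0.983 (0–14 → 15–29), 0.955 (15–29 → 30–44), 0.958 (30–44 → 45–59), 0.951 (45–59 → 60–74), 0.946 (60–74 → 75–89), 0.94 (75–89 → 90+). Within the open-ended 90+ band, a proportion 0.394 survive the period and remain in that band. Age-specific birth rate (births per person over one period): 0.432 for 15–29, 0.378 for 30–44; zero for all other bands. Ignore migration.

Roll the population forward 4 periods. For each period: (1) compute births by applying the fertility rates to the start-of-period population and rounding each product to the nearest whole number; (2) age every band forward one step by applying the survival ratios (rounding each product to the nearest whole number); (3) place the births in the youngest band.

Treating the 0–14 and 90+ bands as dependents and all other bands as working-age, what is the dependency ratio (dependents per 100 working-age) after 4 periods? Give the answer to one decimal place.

Period 1:
Births: 910 * 0.432 = 393, 2420 * 0.378 = 915 → total 1308
15–29: 860 * 0.983 = 845
30–44: 910 * 0.955 = 869
45–59: 2420 * 0.958 = 2318
60–74: 2600 * 0.951 = 2473
75–89: 650 * 0.946 = 615
90+: 1500 * 0.94 + 1340 * 0.394 = 1410 + 528 = 1938
End of period: [1308, 845, 869, 2318, 2473, 615, 1938]
Period 2:
Births: 845 * 0.432 = 365, 869 * 0.378 = 328 → total 693
15–29: 1308 * 0.983 = 1286
30–44: 845 * 0.955 = 807
45–59: 869 * 0.958 = 833
60–74: 2318 * 0.951 = 2204
75–89: 2473 * 0.946 = 2339
90+: 615 * 0.94 + 1938 * 0.394 = 578 + 764 = 1342
End of period: [693, 1286, 807, 833, 2204, 2339, 1342]
Period 3:
Births: 1286 * 0.432 = 556, 807 * 0.378 = 305 → total 861
15–29: 693 * 0.983 = 681
30–44: 1286 * 0.955 = 1228
45–59: 807 * 0.958 = 773
60–74: 833 * 0.951 = 792
75–89: 2204 * 0.946 = 2085
90+: 2339 * 0.94 + 1342 * 0.394 = 2199 + 529 = 2728
End of period: [861, 681, 1228, 773, 792, 2085, 2728]
Period 4:
Births: 681 * 0.432 = 294, 1228 * 0.378 = 464 → total 758
15–29: 861 * 0.983 = 846
30–44: 681 * 0.955 = 650
45–59: 1228 * 0.958 = 1176
60–74: 773 * 0.951 = 735
75–89: 792 * 0.946 = 749
90+: 2085 * 0.94 + 2728 * 0.394 = 1960 + 1075 = 3035
End of period: [758, 846, 650, 1176, 735, 749, 3035]
Dependents (band 0–14 + band 90+) = 758 + 3035 = 3793; working-age = 4156; ratio = 3793/4156 × 100 = 91.3

91.3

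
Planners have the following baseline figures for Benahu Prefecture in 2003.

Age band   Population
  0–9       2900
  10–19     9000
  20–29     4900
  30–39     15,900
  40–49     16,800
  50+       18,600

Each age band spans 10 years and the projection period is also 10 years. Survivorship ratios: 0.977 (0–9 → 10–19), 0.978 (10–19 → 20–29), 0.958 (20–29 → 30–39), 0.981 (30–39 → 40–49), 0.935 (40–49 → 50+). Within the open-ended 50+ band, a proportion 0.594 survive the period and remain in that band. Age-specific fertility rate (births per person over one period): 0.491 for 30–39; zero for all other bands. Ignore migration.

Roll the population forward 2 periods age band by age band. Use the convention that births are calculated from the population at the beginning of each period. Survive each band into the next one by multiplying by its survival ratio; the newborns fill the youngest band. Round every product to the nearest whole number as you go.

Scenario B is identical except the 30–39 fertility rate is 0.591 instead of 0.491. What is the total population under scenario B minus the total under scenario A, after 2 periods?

2023

Call the groups 1 to 6, youngest first.
— Period 1 —
Births: 15900 * 0.491 = 7807
Group 2: 2900 * 0.977 = 2833
Group 3: 9000 * 0.978 = 8802
Group 4: 4900 * 0.958 = 4694
Group 5: 15900 * 0.981 = 15598
Group 6: 16800 * 0.935 + 18600 * 0.594 = 15708 + 11048 = 26756
End of period: [7807, 2833, 8802, 4694, 15598, 26756]
— Period 2 —
Births: 4694 * 0.491 = 2305
Group 2: 7807 * 0.977 = 7627
Group 3: 2833 * 0.978 = 2771
Group 4: 8802 * 0.958 = 8432
Group 5: 4694 * 0.981 = 4605
Group 6: 15598 * 0.935 + 26756 * 0.594 = 14584 + 15893 = 30477
End of period: [2305, 7627, 2771, 8432, 4605, 30477]
Scenario A total after 2 periods: 56217
Scenario B projection —
— Period 1 —
Births: 15900 * 0.591 = 9397
Group 2: 2900 * 0.977 = 2833
Group 3: 9000 * 0.978 = 8802
Group 4: 4900 * 0.958 = 4694
Group 5: 15900 * 0.981 = 15598
Group 6: 16800 * 0.935 + 18600 * 0.594 = 15708 + 11048 = 26756
End of period: [9397, 2833, 8802, 4694, 15598, 26756]
— Period 2 —
Births: 4694 * 0.591 = 2774
Group 2: 9397 * 0.977 = 9181
Group 3: 2833 * 0.978 = 2771
Group 4: 8802 * 0.958 = 8432
Group 5: 4694 * 0.981 = 4605
Group 6: 15598 * 0.935 + 26756 * 0.594 = 14584 + 15893 = 30477
End of period: [2774, 9181, 2771, 8432, 4605, 30477]
Scenario B total after 2 periods: 58240
Difference B − A = 58240 − 56217 = 2023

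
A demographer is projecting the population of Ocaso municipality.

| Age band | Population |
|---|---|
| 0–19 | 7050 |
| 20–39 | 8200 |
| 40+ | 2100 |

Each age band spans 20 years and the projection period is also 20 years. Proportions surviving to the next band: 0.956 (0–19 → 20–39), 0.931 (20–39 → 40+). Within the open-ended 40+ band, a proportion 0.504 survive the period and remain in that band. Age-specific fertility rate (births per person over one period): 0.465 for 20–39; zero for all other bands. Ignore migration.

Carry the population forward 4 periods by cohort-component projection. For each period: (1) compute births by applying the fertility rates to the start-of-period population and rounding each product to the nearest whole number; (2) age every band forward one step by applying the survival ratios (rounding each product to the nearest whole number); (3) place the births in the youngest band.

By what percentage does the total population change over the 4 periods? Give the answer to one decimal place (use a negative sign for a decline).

Call the bands 1 to 3, youngest first.
Period 1:
Births: 8200 * 0.465 = 3813
Band 2: 7050 * 0.956 = 6740
Band 3: 8200 * 0.931 + 2100 * 0.504 = 7634 + 1058 = 8692
Population now: 0–19=3813, 20–39=6740, 40+=8692
Period 2:
Births: 6740 * 0.465 = 3134
Band 2: 3813 * 0.956 = 3645
Band 3: 6740 * 0.931 + 8692 * 0.504 = 6275 + 4381 = 10656
Population now: 0–19=3134, 20–39=3645, 40+=10656
Period 3:
Births: 3645 * 0.465 = 1695
Band 2: 3134 * 0.956 = 2996
Band 3: 3645 * 0.931 + 10656 * 0.504 = 3393 + 5371 = 8764
Population now: 0–19=1695, 20–39=2996, 40+=8764
Period 4:
Births: 2996 * 0.465 = 1393
Band 2: 1695 * 0.956 = 1620
Band 3: 2996 * 0.931 + 8764 * 0.504 = 2789 + 4417 = 7206
Population now: 0–19=1393, 20–39=1620, 40+=7206
Total: 17350 → 10219; change = -7131; percentage change = -41.1%

-41.1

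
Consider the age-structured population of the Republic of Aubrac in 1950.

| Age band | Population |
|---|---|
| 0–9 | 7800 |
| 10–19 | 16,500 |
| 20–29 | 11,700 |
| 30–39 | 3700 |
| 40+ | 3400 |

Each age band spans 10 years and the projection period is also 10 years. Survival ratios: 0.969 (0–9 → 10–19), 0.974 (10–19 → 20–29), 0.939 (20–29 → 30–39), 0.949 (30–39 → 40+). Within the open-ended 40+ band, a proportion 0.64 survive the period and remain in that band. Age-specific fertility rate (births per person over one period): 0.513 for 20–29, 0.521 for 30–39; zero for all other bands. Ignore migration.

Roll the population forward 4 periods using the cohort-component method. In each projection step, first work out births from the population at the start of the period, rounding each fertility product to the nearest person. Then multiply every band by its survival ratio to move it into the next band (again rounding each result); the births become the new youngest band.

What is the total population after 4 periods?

Period 1.
Births: 11700 × 0.513 = 6002 ; 3700 × 0.521 = 1928 — total 7930
10–19: 7800 × 0.969 = 7558
20–29: 16500 × 0.974 = 16071
30–39: 11700 × 0.939 = 10986
40+: 3700 × 0.949 + 3400 × 0.64 = 3511 + 2176 = 5687
End of period: [7930, 7558, 16071, 10986, 5687]
Period 2.
Births: 16071 × 0.513 = 8244 ; 10986 × 0.521 = 5724 — total 13968
10–19: 7930 × 0.969 = 7684
20–29: 7558 × 0.974 = 7361
30–39: 16071 × 0.939 = 15091
40+: 10986 × 0.949 + 5687 × 0.64 = 10426 + 3640 = 14066
End of period: [13968, 7684, 7361, 15091, 14066]
Period 3.
Births: 7361 × 0.513 = 3776 ; 15091 × 0.521 = 7862 — total 11638
10–19: 13968 × 0.969 = 13535
20–29: 7684 × 0.974 = 7484
30–39: 7361 × 0.939 = 6912
40+: 15091 × 0.949 + 14066 × 0.64 = 14321 + 9002 = 23323
End of period: [11638, 13535, 7484, 6912, 23323]
Period 4.
Births: 7484 × 0.513 = 3839 ; 6912 × 0.521 = 3601 — total 7440
10–19: 11638 × 0.969 = 11277
20–29: 13535 × 0.974 = 13183
30–39: 7484 × 0.939 = 7027
40+: 6912 × 0.949 + 23323 × 0.64 = 6559 + 14927 = 21486
End of period: [7440, 11277, 13183, 7027, 21486]
Total after period 4: 7440 + 11277 + 13183 + 7027 + 21486 = 60413

60413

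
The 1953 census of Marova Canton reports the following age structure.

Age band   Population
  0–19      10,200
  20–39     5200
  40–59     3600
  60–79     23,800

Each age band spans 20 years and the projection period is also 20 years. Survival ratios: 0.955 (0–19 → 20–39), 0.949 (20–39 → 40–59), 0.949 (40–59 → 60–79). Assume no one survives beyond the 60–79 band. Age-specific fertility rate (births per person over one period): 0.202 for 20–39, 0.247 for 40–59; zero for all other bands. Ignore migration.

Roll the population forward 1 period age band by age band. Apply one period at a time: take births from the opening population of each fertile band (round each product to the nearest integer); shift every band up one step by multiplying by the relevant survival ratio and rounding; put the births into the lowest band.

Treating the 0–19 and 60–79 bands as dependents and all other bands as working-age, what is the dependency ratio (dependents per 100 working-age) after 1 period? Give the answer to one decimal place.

36.5

[period 1]
Births: 5200 × 0.202 = 1050, 3600 × 0.247 = 889 → 1939
20–39: 10200 × 0.955 = 9741
40–59: 5200 × 0.949 = 4935
60–79: 3600 × 0.949 = 3416
Population now: 0–19=1939, 20–39=9741, 40–59=4935, 60–79=3416
Dependents (band 0–19 + band 60–79) = 1939 + 3416 = 5355; working-age = 14676; ratio = 5355/14676 × 100 = 36.5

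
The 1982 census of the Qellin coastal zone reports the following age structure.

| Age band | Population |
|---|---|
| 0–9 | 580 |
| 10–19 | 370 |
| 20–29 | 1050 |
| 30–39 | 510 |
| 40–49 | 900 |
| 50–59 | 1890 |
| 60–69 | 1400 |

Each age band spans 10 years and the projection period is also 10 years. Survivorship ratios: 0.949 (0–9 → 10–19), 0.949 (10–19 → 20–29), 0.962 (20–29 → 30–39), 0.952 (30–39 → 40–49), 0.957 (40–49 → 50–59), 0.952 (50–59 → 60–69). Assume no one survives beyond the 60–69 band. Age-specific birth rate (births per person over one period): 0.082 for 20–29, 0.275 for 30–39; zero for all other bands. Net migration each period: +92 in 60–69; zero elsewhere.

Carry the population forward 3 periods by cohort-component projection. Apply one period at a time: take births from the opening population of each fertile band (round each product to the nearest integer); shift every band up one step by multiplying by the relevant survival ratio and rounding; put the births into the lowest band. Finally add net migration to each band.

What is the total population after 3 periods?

2910

(Groups numbered youngest = 1 to oldest = 7.)
Period 1.
Births: 1050 * 0.082 = 86, 510 * 0.275 = 140 → 226
Group 2: 580 * 0.949 = 550
Group 3: 370 * 0.949 = 351
Group 4: 1050 * 0.962 = 1010
Group 5: 510 * 0.952 = 486
Group 6: 900 * 0.957 = 861
Group 7: 1890 * 0.952 = 1799
Net migration: Group 7 + 92 → 1891
→ [226, 550, 351, 1010, 486, 861, 1891]
Period 2.
Births: 351 * 0.082 = 29, 1010 * 0.275 = 278 → 307
Group 2: 226 * 0.949 = 214
Group 3: 550 * 0.949 = 522
Group 4: 351 * 0.962 = 338
Group 5: 1010 * 0.952 = 962
Group 6: 486 * 0.957 = 465
Group 7: 861 * 0.952 = 820
Net migration: Group 7 + 92 → 912
→ [307, 214, 522, 338, 962, 465, 912]
Period 3.
Births: 522 * 0.082 = 43, 338 * 0.275 = 93 → 136
Group 2: 307 * 0.949 = 291
Group 3: 214 * 0.949 = 203
Group 4: 522 * 0.962 = 502
Group 5: 338 * 0.952 = 322
Group 6: 962 * 0.957 = 921
Group 7: 465 * 0.952 = 443
Net migration: Group 7 + 92 → 535
→ [136, 291, 203, 502, 322, 921, 535]
Total after period 3: 136 + 291 + 203 + 502 + 322 + 921 + 535 = 2910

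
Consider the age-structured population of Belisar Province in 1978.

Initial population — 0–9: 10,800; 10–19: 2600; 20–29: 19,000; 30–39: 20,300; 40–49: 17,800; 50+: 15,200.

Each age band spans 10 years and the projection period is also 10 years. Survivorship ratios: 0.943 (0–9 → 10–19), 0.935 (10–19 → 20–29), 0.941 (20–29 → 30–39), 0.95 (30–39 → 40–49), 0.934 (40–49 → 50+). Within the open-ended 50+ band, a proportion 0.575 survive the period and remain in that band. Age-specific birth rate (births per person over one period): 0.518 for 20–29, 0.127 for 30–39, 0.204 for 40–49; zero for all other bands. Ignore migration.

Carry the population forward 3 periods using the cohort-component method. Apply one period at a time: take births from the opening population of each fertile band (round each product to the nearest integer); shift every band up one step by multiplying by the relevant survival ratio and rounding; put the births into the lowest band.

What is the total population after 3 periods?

After projecting period 1:
Births: 19000 * 0.518 = 9842, 20300 * 0.127 = 2578, 17800 * 0.204 = 3631 → total 16051
10–19: 10800 * 0.943 = 10184
20–29: 2600 * 0.935 = 2431
30–39: 19000 * 0.941 = 17879
40–49: 20300 * 0.95 = 19285
50+: 17800 * 0.934 + 15200 * 0.575 = 16625 + 8740 = 25365
→ [16051, 10184, 2431, 17879, 19285, 25365]
After projecting period 2:
Births: 2431 * 0.518 = 1259, 17879 * 0.127 = 2271, 19285 * 0.204 = 3934 → total 7464
10–19: 16051 * 0.943 = 15136
20–29: 10184 * 0.935 = 9522
30–39: 2431 * 0.941 = 2288
40–49: 17879 * 0.95 = 16985
50+: 19285 * 0.934 + 25365 * 0.575 = 18012 + 14585 = 32597
→ [7464, 15136, 9522, 2288, 16985, 32597]
After projecting period 3:
Births: 9522 * 0.518 = 4932, 2288 * 0.127 = 291, 16985 * 0.204 = 3465 → total 8688
10–19: 7464 * 0.943 = 7039
20–29: 15136 * 0.935 = 14152
30–39: 9522 * 0.941 = 8960
40–49: 2288 * 0.95 = 2174
50+: 16985 * 0.934 + 32597 * 0.575 = 15864 + 18743 = 34607
→ [8688, 7039, 14152, 8960, 2174, 34607]
Total after period 3: 8688 + 7039 + 14152 + 8960 + 2174 + 34607 = 75620

75620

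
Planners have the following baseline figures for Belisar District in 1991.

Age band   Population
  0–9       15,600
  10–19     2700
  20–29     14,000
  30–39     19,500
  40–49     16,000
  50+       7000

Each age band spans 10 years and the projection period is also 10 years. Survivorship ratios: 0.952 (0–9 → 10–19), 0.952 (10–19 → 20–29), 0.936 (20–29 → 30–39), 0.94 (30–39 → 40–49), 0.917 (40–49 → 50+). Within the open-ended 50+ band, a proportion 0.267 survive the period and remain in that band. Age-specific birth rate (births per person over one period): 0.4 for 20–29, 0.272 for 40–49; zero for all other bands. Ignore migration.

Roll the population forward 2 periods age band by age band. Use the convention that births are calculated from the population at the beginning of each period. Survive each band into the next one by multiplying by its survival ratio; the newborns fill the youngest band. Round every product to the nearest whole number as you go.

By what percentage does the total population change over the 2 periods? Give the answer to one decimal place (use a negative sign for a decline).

-12.3

— Period 1 —
Births: 14000 × 0.4 = 5600, 16000 × 0.272 = 4352 → total 9952
10–19: 15600 × 0.952 = 14851
20–29: 2700 × 0.952 = 2570
30–39: 14000 × 0.936 = 13104
40–49: 19500 × 0.94 = 18330
50+: 16000 × 0.917 + 7000 × 0.267 = 14672 + 1869 = 16541
→ [9952, 14851, 2570, 13104, 18330, 16541]
— Period 2 —
Births: 2570 × 0.4 = 1028, 18330 × 0.272 = 4986 → total 6014
10–19: 9952 × 0.952 = 9474
20–29: 14851 × 0.952 = 14138
30–39: 2570 × 0.936 = 2406
40–49: 13104 × 0.94 = 12318
50+: 18330 × 0.917 + 16541 × 0.267 = 16809 + 4416 = 21225
→ [6014, 9474, 14138, 2406, 12318, 21225]
Total: 74800 → 65575; change = -9225; percentage change = -12.3%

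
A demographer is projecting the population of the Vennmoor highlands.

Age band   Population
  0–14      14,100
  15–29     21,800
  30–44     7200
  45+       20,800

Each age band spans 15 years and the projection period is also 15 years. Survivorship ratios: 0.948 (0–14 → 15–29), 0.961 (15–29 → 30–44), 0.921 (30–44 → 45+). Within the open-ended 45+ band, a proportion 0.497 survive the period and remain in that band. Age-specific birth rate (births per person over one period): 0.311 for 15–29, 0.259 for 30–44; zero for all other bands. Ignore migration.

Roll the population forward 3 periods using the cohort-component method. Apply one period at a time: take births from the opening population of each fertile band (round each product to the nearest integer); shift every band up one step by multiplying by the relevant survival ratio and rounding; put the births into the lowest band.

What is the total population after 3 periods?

(Bands numbered youngest = 1 to oldest = 4.)
[period 1]
Births: 21800 * 0.311 = 6780  |  7200 * 0.259 = 1865 — total 8645
Band 2: 14100 * 0.948 = 13367
Band 3: 21800 * 0.961 = 20950
Band 4: 7200 * 0.921 + 20800 * 0.497 = 6631 + 10338 = 16969
Population now: 0–14=8645, 15–29=13367, 30–44=20950, 45+=16969
[period 2]
Births: 13367 * 0.311 = 4157  |  20950 * 0.259 = 5426 — total 9583
Band 2: 8645 * 0.948 = 8195
Band 3: 13367 * 0.961 = 12846
Band 4: 20950 * 0.921 + 16969 * 0.497 = 19295 + 8434 = 27729
Population now: 0–14=9583, 15–29=8195, 30–44=12846, 45+=27729
[period 3]
Births: 8195 * 0.311 = 2549  |  12846 * 0.259 = 3327 — total 5876
Band 2: 9583 * 0.948 = 9085
Band 3: 8195 * 0.961 = 7875
Band 4: 12846 * 0.921 + 27729 * 0.497 = 11831 + 13781 = 25612
Population now: 0–14=5876, 15–29=9085, 30–44=7875, 45+=25612
Total after period 3: 5876 + 9085 + 7875 + 25612 = 48448

48448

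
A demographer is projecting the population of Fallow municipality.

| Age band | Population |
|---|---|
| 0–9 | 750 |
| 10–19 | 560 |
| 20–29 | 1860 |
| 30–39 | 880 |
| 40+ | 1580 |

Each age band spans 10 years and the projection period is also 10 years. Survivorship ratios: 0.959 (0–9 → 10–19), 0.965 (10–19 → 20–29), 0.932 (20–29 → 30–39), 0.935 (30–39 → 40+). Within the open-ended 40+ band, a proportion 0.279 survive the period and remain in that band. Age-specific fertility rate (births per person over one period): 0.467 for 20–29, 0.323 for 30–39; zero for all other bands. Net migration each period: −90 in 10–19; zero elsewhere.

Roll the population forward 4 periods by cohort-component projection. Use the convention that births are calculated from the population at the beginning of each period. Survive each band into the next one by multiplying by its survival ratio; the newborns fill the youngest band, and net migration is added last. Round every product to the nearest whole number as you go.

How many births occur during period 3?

Call the groups 1 to 5, youngest first.
After projecting period 1:
Births: 1860 × 0.467 = 869, 880 × 0.323 = 284 — total 1153
Group 2: 750 × 0.959 = 719
Group 3: 560 × 0.965 = 540
Group 4: 1860 × 0.932 = 1734
Group 5: 880 × 0.935 + 1580 × 0.279 = 823 + 441 = 1264
Net migration: Group 2 − 90 → 629
End of period: [1153, 629, 540, 1734, 1264]
After projecting period 2:
Births: 540 × 0.467 = 252, 1734 × 0.323 = 560 — total 812
Group 2: 1153 × 0.959 = 1106
Group 3: 629 × 0.965 = 607
Group 4: 540 × 0.932 = 503
Group 5: 1734 × 0.935 + 1264 × 0.279 = 1621 + 353 = 1974
Net migration: Group 2 − 90 → 1016
End of period: [812, 1016, 607, 503, 1974]
After projecting period 3:
Births: 607 × 0.467 = 283, 503 × 0.323 = 162 — total 445
Group 2: 812 × 0.959 = 779
Group 3: 1016 × 0.965 = 980
Group 4: 607 × 0.932 = 566
Group 5: 503 × 0.935 + 1974 × 0.279 = 470 + 551 = 1021
Net migration: Group 2 − 90 → 689
End of period: [445, 689, 980, 566, 1021]

445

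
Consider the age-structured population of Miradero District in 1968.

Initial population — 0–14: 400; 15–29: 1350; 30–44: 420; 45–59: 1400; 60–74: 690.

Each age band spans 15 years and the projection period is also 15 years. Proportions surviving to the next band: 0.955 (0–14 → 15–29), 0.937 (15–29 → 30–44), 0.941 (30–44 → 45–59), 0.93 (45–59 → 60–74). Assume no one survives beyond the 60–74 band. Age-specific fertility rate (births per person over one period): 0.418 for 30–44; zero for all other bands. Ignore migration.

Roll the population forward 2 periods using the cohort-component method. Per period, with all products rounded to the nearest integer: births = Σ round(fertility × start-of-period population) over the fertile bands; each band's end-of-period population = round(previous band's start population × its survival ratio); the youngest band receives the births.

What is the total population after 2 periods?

Period 1.
Births: 420 × 0.418 = 176
15–29: 400 × 0.955 = 382
30–44: 1350 × 0.937 = 1265
45–59: 420 × 0.941 = 395
60–74: 1400 × 0.93 = 1302
End of period: [176, 382, 1265, 395, 1302]
Period 2.
Births: 1265 × 0.418 = 529
15–29: 176 × 0.955 = 168
30–44: 382 × 0.937 = 358
45–59: 1265 × 0.941 = 1190
60–74: 395 × 0.93 = 367
End of period: [529, 168, 358, 1190, 367]
Total after period 2: 529 + 168 + 358 + 1190 + 367 = 2612

2612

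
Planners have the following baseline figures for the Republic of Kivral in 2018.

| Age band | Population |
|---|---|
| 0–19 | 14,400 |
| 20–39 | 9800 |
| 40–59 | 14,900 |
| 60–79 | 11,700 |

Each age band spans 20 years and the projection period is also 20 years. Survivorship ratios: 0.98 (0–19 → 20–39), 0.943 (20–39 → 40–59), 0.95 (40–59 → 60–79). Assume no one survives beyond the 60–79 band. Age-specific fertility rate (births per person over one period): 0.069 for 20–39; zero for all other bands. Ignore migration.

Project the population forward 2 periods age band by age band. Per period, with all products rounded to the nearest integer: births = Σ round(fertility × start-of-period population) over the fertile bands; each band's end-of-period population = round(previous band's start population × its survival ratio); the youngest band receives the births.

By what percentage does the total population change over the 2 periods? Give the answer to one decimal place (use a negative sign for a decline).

[period 1]
Births: 9800 × 0.069 = 676
20–39: 14400 × 0.98 = 14112
40–59: 9800 × 0.943 = 9241
60–79: 14900 × 0.95 = 14155
Population now: 0–19=676, 20–39=14112, 40–59=9241, 60–79=14155
[period 2]
Births: 14112 × 0.069 = 974
20–39: 676 × 0.98 = 662
40–59: 14112 × 0.943 = 13308
60–79: 9241 × 0.95 = 8779
Population now: 0–19=974, 20–39=662, 40–59=13308, 60–79=8779
Total: 50800 → 23723; change = -27077; percentage change = -53.3%

-53.3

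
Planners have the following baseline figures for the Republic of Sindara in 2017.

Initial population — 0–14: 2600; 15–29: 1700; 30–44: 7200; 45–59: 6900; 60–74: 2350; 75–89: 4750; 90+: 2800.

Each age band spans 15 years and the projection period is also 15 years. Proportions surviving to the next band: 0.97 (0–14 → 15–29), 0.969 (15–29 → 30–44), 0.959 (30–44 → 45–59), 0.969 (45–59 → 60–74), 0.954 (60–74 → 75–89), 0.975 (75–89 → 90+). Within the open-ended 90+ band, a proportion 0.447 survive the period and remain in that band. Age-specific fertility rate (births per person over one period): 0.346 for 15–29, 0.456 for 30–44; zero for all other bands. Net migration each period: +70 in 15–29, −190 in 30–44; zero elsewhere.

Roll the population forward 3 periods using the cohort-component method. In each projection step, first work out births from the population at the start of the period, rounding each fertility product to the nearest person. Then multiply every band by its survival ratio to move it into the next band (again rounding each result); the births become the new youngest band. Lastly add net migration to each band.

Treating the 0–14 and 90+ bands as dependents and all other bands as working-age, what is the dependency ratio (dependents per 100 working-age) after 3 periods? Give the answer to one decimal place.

71.4

Let group 1 be 0–14 through group 7 = 90+.
— Period 1 —
Births: 1700 * 0.346 = 588, 7200 * 0.456 = 3283 → total 3871
Group 2: 2600 * 0.97 = 2522
Group 3: 1700 * 0.969 = 1647
Group 4: 7200 * 0.959 = 6905
Group 5: 6900 * 0.969 = 6686
Group 6: 2350 * 0.954 = 2242
Group 7: 4750 * 0.975 + 2800 * 0.447 = 4631 + 1252 = 5883
Net migration: Group 2 + 70 → 2592; Group 3 − 190 → 1457
End of period: [3871, 2592, 1457, 6905, 6686, 2242, 5883]
— Period 2 —
Births: 2592 * 0.346 = 897, 1457 * 0.456 = 664 → total 1561
Group 2: 3871 * 0.97 = 3755
Group 3: 2592 * 0.969 = 2512
Group 4: 1457 * 0.959 = 1397
Group 5: 6905 * 0.969 = 6691
Group 6: 6686 * 0.954 = 6378
Group 7: 2242 * 0.975 + 5883 * 0.447 = 2186 + 2630 = 4816
Net migration: Group 2 + 70 → 3825; Group 3 − 190 → 2322
End of period: [1561, 3825, 2322, 1397, 6691, 6378, 4816]
— Period 3 —
Births: 3825 * 0.346 = 1323, 2322 * 0.456 = 1059 → total 2382
Group 2: 1561 * 0.97 = 1514
Group 3: 3825 * 0.969 = 3706
Group 4: 2322 * 0.959 = 2227
Group 5: 1397 * 0.969 = 1354
Group 6: 6691 * 0.954 = 6383
Group 7: 6378 * 0.975 + 4816 * 0.447 = 6219 + 2153 = 8372
Net migration: Group 2 + 70 → 1584; Group 3 − 190 → 3516
End of period: [2382, 1584, 3516, 2227, 1354, 6383, 8372]
Dependents (band 0–14 + band 90+) = 2382 + 8372 = 10754; working-age = 15064; ratio = 10754/15064 × 100 = 71.4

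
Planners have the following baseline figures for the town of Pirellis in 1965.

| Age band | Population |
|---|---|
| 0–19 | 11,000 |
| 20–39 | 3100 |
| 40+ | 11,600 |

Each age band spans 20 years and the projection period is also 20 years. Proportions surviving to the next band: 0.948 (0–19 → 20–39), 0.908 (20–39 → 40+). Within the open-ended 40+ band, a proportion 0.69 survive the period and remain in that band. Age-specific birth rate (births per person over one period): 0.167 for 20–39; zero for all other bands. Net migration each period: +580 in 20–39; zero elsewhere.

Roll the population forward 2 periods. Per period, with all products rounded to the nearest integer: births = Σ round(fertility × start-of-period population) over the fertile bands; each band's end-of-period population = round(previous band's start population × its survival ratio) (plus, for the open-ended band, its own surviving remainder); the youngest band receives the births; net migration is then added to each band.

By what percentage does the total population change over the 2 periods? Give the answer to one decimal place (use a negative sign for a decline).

After projecting period 1:
Births: 3100 * 0.167 = 518
20–39: 11000 * 0.948 = 10428
40+: 3100 * 0.908 + 11600 * 0.69 = 2815 + 8004 = 10819
Net migration: 20–39 + 580 → 11008
Population now: 0–19=518, 20–39=11008, 40+=10819
After projecting period 2:
Births: 11008 * 0.167 = 1838
20–39: 518 * 0.948 = 491
40+: 11008 * 0.908 + 10819 * 0.69 = 9995 + 7465 = 17460
Net migration: 20–39 + 580 → 1071
Population now: 0–19=1838, 20–39=1071, 40+=17460
Total: 25700 → 20369; change = -5331; percentage change = -20.7%

-20.7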